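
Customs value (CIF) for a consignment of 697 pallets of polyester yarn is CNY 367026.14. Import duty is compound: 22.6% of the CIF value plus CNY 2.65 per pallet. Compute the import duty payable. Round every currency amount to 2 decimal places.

Import duty: CNY 84794.96

Ad valorem component: 367026.14 × 22.6% = 82947.91
Specific component: 697 × 2.65 = 1847.05
Import duty = 82947.91 + 1847.05 = 84794.96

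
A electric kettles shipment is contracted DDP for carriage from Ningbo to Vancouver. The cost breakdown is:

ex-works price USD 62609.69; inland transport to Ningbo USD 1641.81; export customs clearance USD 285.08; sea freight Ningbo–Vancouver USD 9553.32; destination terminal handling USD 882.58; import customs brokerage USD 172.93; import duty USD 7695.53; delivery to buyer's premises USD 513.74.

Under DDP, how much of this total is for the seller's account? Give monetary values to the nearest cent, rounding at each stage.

DDP: the seller bears all costs including import duty.
Seller's account: goods 62609.69 + inland to port 1641.81 + export clearance 285.08 + freight 9553.32 + destination terminal 882.58 + brokerage 172.93 + duty 7695.53 + delivery 513.74 = 83354.68
Buyer's account: 0.00

Seller's account: USD 83354.68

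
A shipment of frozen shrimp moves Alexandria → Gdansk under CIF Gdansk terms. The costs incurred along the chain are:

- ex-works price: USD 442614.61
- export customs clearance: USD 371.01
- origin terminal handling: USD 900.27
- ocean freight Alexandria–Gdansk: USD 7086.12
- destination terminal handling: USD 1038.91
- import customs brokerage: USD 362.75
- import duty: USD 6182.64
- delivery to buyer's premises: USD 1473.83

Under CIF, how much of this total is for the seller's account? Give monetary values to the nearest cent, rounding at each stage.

Seller's account: USD 450972.01

CIF: the seller pays costs through ocean freight and marine insurance to the destination port.
Seller's account: goods 442614.61 + export clearance 371.01 + origin terminal 900.27 + freight 7086.12 = 450972.01
Buyer's account: destination terminal 1038.91 + brokerage 362.75 + duty 6182.64 + delivery 1473.83 = 9058.13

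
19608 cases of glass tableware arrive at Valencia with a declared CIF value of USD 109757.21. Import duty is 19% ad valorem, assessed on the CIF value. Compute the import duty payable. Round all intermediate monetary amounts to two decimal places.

Import duty: USD 20853.87

Import duty = 109757.21 × 19% = 20853.87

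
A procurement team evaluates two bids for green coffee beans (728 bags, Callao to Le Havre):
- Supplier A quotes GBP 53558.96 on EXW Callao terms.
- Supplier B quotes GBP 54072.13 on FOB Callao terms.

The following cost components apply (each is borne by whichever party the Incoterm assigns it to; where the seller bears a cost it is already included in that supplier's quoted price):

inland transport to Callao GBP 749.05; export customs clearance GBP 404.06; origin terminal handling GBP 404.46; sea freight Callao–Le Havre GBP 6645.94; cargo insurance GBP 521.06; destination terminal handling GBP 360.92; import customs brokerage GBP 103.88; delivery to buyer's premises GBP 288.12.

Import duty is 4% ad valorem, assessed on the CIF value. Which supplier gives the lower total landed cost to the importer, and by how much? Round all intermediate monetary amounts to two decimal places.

Supplier B is cheaper by GBP 1086.17

Supplier A (EXW):
CIF value = EXW price + inland to port + export clearance + origin terminal + freight + insurance = 53558.96 + 749.05 + 404.06 + 404.46 + 6645.94 + 521.06 = 62283.53
Import duty = 62283.53 × 4% = 2491.34
Buyer bears (A): 749.05 + 404.06 + 404.46 + 6645.94 + 521.06 + 360.92 + 103.88 + 288.12 = 9477.49
Landed cost (A) = invoice 53558.96 + 9477.49 + duty 2491.34 = 65527.79
Supplier B (FOB):
CIF value = FOB price + freight + insurance = 54072.13 + 6645.94 + 521.06 = 61239.13
Import duty = 61239.13 × 4% = 2449.57
Buyer bears (B): 6645.94 + 521.06 + 360.92 + 103.88 + 288.12 = 7919.92
Landed cost (B) = invoice 54072.13 + 7919.92 + duty 2449.57 = 64441.62
Difference = |65527.79 − 64441.62| = 1086.17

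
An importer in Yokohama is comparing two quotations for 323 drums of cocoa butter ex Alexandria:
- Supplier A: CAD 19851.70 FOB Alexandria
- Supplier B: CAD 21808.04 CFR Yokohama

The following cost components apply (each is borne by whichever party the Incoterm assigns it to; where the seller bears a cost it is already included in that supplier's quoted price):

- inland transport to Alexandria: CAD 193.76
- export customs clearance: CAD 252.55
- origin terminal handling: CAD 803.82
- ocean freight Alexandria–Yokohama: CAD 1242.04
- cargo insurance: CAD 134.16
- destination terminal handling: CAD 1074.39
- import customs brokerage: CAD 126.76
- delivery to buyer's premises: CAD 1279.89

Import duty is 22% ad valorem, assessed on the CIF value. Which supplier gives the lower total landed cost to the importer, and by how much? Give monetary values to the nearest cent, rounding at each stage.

Supplier A (FOB):
CIF value = FOB price + freight + insurance = 19851.70 + 1242.04 + 134.16 = 21227.90
Import duty = 21227.90 × 22% = 4670.14
Buyer bears (A): 1242.04 + 134.16 + 1074.39 + 126.76 + 1279.89 = 3857.24
Landed cost (A) = invoice 19851.70 + 3857.24 + duty 4670.14 = 28379.08
Supplier B (CFR):
CIF value = CFR price + insurance = 21808.04 + 134.16 = 21942.20
Import duty = 21942.20 × 22% = 4827.28
Buyer bears (B): 134.16 + 1074.39 + 126.76 + 1279.89 = 2615.20
Landed cost (B) = invoice 21808.04 + 2615.20 + duty 4827.28 = 29250.52
Difference = |28379.08 − 29250.52| = 871.44

Supplier A is cheaper by CAD 871.44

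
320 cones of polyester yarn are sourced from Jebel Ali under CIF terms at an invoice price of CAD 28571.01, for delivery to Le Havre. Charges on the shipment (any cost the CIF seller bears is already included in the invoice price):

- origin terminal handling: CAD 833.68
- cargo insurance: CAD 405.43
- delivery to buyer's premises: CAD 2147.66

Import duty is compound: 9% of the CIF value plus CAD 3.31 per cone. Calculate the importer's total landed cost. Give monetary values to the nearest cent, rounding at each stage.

Total landed cost: CAD 34349.26

CIF: the seller pays costs through ocean freight and marine insurance to the destination port.
Already in the invoice (seller's account under CIF): origin terminal, insurance — exclude.
The CIF price already equals the CIF value: 28571.01
Ad valorem component: 28571.01 × 9% = 2571.39
Specific component: 320 × 3.31 = 1059.20
Import duty = 2571.39 + 1059.20 = 3630.59
Buyer bears: delivery 2147.66 + duty 3630.59 = 5778.25
Landed cost = invoice 28571.01 + 5778.25 = 34349.26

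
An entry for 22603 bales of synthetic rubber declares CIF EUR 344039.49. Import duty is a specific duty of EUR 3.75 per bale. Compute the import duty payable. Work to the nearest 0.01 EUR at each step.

Import duty: EUR 84761.25

Import duty = 22603 × 3.75 = 84761.25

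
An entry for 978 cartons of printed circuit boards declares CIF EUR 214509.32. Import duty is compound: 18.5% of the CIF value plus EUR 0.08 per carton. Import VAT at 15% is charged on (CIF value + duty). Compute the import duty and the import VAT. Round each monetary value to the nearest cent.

Import duty: EUR 39762.46; import VAT: EUR 38140.77

Ad valorem component: 214509.32 × 18.5% = 39684.22
Specific component: 978 × 0.08 = 78.24
Import duty = 39684.22 + 78.24 = 39762.46
VAT base = CIF + duty = 214509.32 + 39762.46 = 254271.78
Import VAT = 254271.78 × 15% = 38140.77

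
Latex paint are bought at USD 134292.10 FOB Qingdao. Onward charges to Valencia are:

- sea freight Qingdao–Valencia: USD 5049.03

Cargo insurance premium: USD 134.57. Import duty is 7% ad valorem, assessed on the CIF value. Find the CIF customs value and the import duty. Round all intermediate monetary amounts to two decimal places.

CIF value: USD 139475.70; import duty: USD 9763.30

CIF = FOB price + freight + insurance
CIF = 134292.10 + 5049.03 + 134.57 = 139475.70
Import duty = 139475.70 × 7% = 9763.30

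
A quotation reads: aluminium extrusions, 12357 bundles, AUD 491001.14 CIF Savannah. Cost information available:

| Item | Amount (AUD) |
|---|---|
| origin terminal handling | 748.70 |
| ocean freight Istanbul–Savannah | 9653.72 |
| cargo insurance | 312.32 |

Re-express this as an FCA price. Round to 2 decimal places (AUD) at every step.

FCA price: AUD 480286.40

From CIF to FCA, the seller no longer bears: origin terminal, freight, insurance.
FCA price = 491001.14 − 748.70 − 9653.72 − 312.32 = 480286.40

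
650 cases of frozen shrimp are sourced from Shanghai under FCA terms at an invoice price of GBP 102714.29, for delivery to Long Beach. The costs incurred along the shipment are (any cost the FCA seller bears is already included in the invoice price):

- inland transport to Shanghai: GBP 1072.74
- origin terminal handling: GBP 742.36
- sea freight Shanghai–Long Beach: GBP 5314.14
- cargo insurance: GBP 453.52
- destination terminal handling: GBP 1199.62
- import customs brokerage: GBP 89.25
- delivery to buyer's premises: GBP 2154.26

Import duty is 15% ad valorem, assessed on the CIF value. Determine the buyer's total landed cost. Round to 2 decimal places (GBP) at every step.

Total landed cost: GBP 129051.09

FCA: the seller delivers export-cleared goods to the carrier; the buyer bears costs from that point.
Already in the invoice (seller's account under FCA): inland to port — exclude.
CIF value = FCA price + origin terminal + freight + insurance = 102714.29 + 742.36 + 5314.14 + 453.52 = 109224.31
Import duty = 109224.31 × 15% = 16383.65
Buyer bears: origin terminal 742.36 + freight 5314.14 + insurance 453.52 + destination terminal 1199.62 + brokerage 89.25 + delivery 2154.26 + duty 16383.65 = 26336.80
Landed cost = invoice 102714.29 + 26336.80 = 129051.09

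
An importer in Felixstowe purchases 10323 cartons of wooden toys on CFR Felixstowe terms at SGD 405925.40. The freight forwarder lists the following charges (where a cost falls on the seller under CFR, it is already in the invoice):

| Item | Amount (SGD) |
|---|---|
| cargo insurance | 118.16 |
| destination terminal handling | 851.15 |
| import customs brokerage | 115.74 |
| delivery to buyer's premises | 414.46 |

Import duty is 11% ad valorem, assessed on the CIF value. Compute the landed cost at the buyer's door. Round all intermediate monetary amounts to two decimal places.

CFR: the seller pays costs through ocean freight to the destination port, but not insurance.
CIF value = CFR price + insurance = 405925.40 + 118.16 = 406043.56
Import duty = 406043.56 × 11% = 44664.79
Buyer bears: insurance 118.16 + destination terminal 851.15 + brokerage 115.74 + delivery 414.46 + duty 44664.79 = 46164.30
Landed cost = invoice 405925.40 + 46164.30 = 452089.70

Total landed cost: SGD 452089.70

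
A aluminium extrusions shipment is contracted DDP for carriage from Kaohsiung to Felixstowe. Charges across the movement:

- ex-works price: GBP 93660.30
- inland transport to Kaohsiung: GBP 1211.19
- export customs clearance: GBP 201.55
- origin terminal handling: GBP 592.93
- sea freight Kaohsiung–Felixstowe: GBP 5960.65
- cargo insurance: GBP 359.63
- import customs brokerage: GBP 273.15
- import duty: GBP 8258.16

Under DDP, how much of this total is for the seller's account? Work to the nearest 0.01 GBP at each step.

DDP: the seller bears all costs including import duty.
Seller's account: goods 93660.30 + inland to port 1211.19 + export clearance 201.55 + origin terminal 592.93 + freight 5960.65 + insurance 359.63 + brokerage 273.15 + duty 8258.16 = 110517.56
Buyer's account: 0.00

Seller's account: GBP 110517.56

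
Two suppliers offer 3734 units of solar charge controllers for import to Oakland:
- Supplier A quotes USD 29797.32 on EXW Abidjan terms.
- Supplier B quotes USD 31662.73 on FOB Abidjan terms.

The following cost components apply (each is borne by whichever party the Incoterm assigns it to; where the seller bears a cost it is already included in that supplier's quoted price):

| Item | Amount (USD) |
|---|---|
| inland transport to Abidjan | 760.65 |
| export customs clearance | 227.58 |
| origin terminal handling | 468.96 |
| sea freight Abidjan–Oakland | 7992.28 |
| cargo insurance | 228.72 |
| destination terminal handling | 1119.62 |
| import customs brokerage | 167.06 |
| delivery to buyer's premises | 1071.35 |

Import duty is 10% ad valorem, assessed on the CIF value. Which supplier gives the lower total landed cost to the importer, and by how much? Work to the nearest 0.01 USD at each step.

Supplier A is cheaper by USD 449.04

Supplier A (EXW):
CIF value = EXW price + inland to port + export clearance + origin terminal + freight + insurance = 29797.32 + 760.65 + 227.58 + 468.96 + 7992.28 + 228.72 = 39475.51
Import duty = 39475.51 × 10% = 3947.55
Buyer bears (A): 760.65 + 227.58 + 468.96 + 7992.28 + 228.72 + 1119.62 + 167.06 + 1071.35 = 12036.22
Landed cost (A) = invoice 29797.32 + 12036.22 + duty 3947.55 = 45781.09
Supplier B (FOB):
CIF value = FOB price + freight + insurance = 31662.73 + 7992.28 + 228.72 = 39883.73
Import duty = 39883.73 × 10% = 3988.37
Buyer bears (B): 7992.28 + 228.72 + 1119.62 + 167.06 + 1071.35 = 10579.03
Landed cost (B) = invoice 31662.73 + 10579.03 + duty 3988.37 = 46230.13
Difference = |45781.09 − 46230.13| = 449.04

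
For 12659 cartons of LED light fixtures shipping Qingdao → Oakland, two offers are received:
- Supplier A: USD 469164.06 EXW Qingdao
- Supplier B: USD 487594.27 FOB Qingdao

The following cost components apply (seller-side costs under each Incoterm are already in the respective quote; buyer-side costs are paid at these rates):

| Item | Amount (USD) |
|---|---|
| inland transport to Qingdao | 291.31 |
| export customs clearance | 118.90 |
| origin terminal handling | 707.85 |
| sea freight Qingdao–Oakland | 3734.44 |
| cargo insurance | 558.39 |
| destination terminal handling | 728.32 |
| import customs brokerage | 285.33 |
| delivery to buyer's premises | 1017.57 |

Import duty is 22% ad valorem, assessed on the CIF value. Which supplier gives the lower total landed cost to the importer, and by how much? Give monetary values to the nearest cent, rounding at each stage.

Supplier A is cheaper by USD 21120.82

Supplier A (EXW):
CIF value = EXW price + inland to port + export clearance + origin terminal + freight + insurance = 469164.06 + 291.31 + 118.90 + 707.85 + 3734.44 + 558.39 = 474574.95
Import duty = 474574.95 × 22% = 104406.49
Buyer bears (A): 291.31 + 118.90 + 707.85 + 3734.44 + 558.39 + 728.32 + 285.33 + 1017.57 = 7442.11
Landed cost (A) = invoice 469164.06 + 7442.11 + duty 104406.49 = 581012.66
Supplier B (FOB):
CIF value = FOB price + freight + insurance = 487594.27 + 3734.44 + 558.39 = 491887.10
Import duty = 491887.10 × 22% = 108215.16
Buyer bears (B): 3734.44 + 558.39 + 728.32 + 285.33 + 1017.57 = 6324.05
Landed cost (B) = invoice 487594.27 + 6324.05 + duty 108215.16 = 602133.48
Difference = |581012.66 − 602133.48| = 21120.82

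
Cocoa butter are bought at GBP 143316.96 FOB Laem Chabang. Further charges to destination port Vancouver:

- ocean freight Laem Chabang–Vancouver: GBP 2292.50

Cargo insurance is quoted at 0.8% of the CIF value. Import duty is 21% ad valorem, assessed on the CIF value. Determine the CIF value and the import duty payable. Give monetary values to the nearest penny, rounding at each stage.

CIF value: GBP 146783.73; import duty: GBP 30824.58

Let C be the CIF value. C = FOB price + freight + 0.8% × C
C − 0.8% × C = 143316.96 + 2292.50
0.992 × C = 145609.46
C = 145609.46 / 0.992 = 146783.73
Insurance premium = 0.8% × 146783.73 = 1174.27
Import duty = 146783.73 × 21% = 30824.58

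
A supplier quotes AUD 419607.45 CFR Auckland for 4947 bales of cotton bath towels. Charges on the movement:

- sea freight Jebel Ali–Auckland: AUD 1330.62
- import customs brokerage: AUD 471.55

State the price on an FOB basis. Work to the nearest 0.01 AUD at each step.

FOB price: AUD 418276.83

Not relevant to the conversion: brokerage — on the buyer under both terms; not part of either seller's price.
From CFR to FOB, the seller no longer bears: freight.
FOB price = 419607.45 − 1330.62 = 418276.83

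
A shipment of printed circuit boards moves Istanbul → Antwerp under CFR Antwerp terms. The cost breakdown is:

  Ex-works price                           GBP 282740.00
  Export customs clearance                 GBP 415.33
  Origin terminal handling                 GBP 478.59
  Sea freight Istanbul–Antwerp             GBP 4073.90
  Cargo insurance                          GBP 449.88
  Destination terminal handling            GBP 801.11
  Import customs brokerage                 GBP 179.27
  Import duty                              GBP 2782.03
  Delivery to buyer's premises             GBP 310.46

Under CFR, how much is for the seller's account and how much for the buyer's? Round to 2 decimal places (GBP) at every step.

Seller: GBP 287707.82; buyer: GBP 4522.75

CFR: the seller pays costs through ocean freight to the destination port, but not insurance.
Seller's account: goods 282740.00 + export clearance 415.33 + origin terminal 478.59 + freight 4073.90 = 287707.82
Buyer's account: insurance 449.88 + destination terminal 801.11 + brokerage 179.27 + duty 2782.03 + delivery 310.46 = 4522.75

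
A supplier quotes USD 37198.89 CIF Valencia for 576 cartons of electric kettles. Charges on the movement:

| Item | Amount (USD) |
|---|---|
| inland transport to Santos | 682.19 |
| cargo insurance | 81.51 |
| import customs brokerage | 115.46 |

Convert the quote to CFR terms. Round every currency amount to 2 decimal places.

CFR price: USD 37117.38

Not relevant to the conversion: inland to port — on the seller under both CIF and CFR; already in the CIF price and stays in the CFR price. brokerage — on the buyer under both terms; not part of either seller's price.
From CIF to CFR, the seller no longer bears: insurance.
CFR price = 37198.89 − 81.51 = 37117.38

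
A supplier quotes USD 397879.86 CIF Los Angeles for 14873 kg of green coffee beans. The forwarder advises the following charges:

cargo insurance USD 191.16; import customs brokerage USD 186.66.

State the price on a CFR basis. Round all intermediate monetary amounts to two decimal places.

Not relevant to the conversion: brokerage — on the buyer under both terms; not part of either seller's price.
From CIF to CFR, the seller no longer bears: insurance.
CFR price = 397879.86 − 191.16 = 397688.70

CFR price: USD 397688.70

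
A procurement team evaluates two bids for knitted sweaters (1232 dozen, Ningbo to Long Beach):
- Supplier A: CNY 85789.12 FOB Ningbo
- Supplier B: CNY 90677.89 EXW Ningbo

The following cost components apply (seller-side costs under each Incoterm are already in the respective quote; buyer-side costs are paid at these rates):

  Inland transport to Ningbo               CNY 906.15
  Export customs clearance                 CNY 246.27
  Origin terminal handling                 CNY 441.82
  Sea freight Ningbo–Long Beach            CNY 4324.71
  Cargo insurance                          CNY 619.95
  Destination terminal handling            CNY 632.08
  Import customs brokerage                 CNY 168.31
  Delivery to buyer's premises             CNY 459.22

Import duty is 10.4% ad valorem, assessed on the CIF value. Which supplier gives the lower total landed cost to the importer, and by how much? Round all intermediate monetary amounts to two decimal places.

Supplier A is cheaper by CNY 7157.25

Supplier A (FOB):
CIF value = FOB price + freight + insurance = 85789.12 + 4324.71 + 619.95 = 90733.78
Import duty = 90733.78 × 10.4% = 9436.31
Buyer bears (A): 4324.71 + 619.95 + 632.08 + 168.31 + 459.22 = 6204.27
Landed cost (A) = invoice 85789.12 + 6204.27 + duty 9436.31 = 101429.70
Supplier B (EXW):
CIF value = EXW price + inland to port + export clearance + origin terminal + freight + insurance = 90677.89 + 906.15 + 246.27 + 441.82 + 4324.71 + 619.95 = 97216.79
Import duty = 97216.79 × 10.4% = 10110.55
Buyer bears (B): 906.15 + 246.27 + 441.82 + 4324.71 + 619.95 + 632.08 + 168.31 + 459.22 = 7798.51
Landed cost (B) = invoice 90677.89 + 7798.51 + duty 10110.55 = 108586.95
Difference = |101429.70 − 108586.95| = 7157.25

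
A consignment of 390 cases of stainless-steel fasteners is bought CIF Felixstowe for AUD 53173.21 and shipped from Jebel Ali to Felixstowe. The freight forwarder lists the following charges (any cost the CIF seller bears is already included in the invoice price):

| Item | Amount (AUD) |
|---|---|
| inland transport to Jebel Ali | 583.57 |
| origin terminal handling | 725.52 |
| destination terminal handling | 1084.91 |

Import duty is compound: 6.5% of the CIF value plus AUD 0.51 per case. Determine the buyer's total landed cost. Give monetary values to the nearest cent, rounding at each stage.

CIF: the seller pays costs through ocean freight and marine insurance to the destination port.
Already in the invoice (seller's account under CIF): inland to port, origin terminal — exclude.
The CIF price already equals the CIF value: 53173.21
Ad valorem component: 53173.21 × 6.5% = 3456.26
Specific component: 390 × 0.51 = 198.90
Import duty = 3456.26 + 198.90 = 3655.16
Buyer bears: destination terminal 1084.91 + duty 3655.16 = 4740.07
Landed cost = invoice 53173.21 + 4740.07 = 57913.28

Total landed cost: AUD 57913.28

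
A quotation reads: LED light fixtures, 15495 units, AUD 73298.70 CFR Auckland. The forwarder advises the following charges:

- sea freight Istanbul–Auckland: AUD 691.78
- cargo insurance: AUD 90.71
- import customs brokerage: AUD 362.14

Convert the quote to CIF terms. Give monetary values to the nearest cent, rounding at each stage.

CIF price: AUD 73389.41

Not relevant to the conversion: freight — on the seller under both CFR and CIF; already in the CFR price and stays in the CIF price. brokerage — on the buyer under both terms; not part of either seller's price.
From CFR to CIF, the seller additionally bears: insurance.
CIF price = 73298.70 + 90.71 = 73389.41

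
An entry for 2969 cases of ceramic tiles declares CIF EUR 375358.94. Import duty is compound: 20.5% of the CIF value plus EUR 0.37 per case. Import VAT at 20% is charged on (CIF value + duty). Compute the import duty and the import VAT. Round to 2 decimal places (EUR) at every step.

Ad valorem component: 375358.94 × 20.5% = 76948.58
Specific component: 2969 × 0.37 = 1098.53
Import duty = 76948.58 + 1098.53 = 78047.11
VAT base = CIF + duty = 375358.94 + 78047.11 = 453406.05
Import VAT = 453406.05 × 20% = 90681.21

Import duty: EUR 78047.11; import VAT: EUR 90681.21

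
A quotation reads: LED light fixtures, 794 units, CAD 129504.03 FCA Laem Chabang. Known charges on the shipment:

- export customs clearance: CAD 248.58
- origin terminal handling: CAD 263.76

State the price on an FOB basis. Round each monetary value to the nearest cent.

FOB price: CAD 129767.79

Not relevant to the conversion: export clearance — on the seller under both FCA and FOB; already in the FCA price and stays in the FOB price.
From FCA to FOB, the seller additionally bears: origin terminal.
FOB price = 129504.03 + 263.76 = 129767.79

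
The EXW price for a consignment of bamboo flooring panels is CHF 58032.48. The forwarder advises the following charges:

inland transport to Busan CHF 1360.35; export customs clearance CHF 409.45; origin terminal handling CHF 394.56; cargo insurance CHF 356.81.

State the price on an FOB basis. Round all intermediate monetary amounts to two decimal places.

Not relevant to the conversion: insurance — on the buyer under both terms; not part of either seller's price.
From EXW to FOB, the seller additionally bears: inland to port, export clearance, origin terminal.
FOB price = 58032.48 + 1360.35 + 409.45 + 394.56 = 60196.84

FOB price: CHF 60196.84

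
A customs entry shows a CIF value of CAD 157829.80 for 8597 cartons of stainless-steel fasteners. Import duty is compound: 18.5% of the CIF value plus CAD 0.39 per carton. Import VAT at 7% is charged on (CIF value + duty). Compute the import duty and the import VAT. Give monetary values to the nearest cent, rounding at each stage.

Import duty: CAD 32551.34; import VAT: CAD 13326.68

Ad valorem component: 157829.80 × 18.5% = 29198.51
Specific component: 8597 × 0.39 = 3352.83
Import duty = 29198.51 + 3352.83 = 32551.34
VAT base = CIF + duty = 157829.80 + 32551.34 = 190381.14
Import VAT = 190381.14 × 7% = 13326.68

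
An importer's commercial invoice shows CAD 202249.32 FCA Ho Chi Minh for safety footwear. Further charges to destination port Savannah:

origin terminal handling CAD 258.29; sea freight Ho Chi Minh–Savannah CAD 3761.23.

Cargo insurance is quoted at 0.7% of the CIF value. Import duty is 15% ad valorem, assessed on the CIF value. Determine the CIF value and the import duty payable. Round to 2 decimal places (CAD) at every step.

Let C be the CIF value. C = FCA price + pre-shipment costs + freight + 0.7% × C
C − 0.7% × C = 202249.32 + 258.29 + 3761.23
0.993 × C = 206268.84
C = 206268.84 / 0.993 = 207722.90
Insurance premium = 0.7% × 207722.90 = 1454.06
Import duty = 207722.90 × 15% = 31158.44

CIF value: CAD 207722.90; import duty: CAD 31158.44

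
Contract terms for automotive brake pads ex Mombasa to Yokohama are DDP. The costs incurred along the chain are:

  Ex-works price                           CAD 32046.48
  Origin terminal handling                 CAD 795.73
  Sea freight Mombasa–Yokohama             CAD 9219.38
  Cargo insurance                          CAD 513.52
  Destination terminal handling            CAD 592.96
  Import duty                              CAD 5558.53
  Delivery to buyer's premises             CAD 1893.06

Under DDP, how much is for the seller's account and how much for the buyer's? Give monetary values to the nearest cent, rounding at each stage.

DDP: the seller bears all costs including import duty.
Seller's account: goods 32046.48 + origin terminal 795.73 + freight 9219.38 + insurance 513.52 + destination terminal 592.96 + duty 5558.53 + delivery 1893.06 = 50619.66
Buyer's account: 0.00

Seller: CAD 50619.66; buyer: CAD 0.00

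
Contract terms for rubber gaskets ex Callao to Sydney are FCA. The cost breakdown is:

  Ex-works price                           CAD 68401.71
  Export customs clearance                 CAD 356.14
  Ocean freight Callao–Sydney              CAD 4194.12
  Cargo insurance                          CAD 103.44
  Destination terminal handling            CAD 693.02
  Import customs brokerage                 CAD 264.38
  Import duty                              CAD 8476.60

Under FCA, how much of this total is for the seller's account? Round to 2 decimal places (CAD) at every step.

FCA: the seller delivers export-cleared goods to the carrier; the buyer bears costs from that point.
Seller's account: goods 68401.71 + export clearance 356.14 = 68757.85
Buyer's account: freight 4194.12 + insurance 103.44 + destination terminal 693.02 + brokerage 264.38 + duty 8476.60 = 13731.56

Seller's account: CAD 68757.85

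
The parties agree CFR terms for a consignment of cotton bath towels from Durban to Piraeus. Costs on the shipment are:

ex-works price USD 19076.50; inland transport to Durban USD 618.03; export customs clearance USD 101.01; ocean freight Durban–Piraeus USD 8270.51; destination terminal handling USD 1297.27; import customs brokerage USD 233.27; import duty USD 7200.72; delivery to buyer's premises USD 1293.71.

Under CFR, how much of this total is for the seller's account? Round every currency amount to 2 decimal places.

Seller's account: USD 28066.05

CFR: the seller pays costs through ocean freight to the destination port, but not insurance.
Seller's account: goods 19076.50 + inland to port 618.03 + export clearance 101.01 + freight 8270.51 = 28066.05
Buyer's account: destination terminal 1297.27 + brokerage 233.27 + duty 7200.72 + delivery 1293.71 = 10024.97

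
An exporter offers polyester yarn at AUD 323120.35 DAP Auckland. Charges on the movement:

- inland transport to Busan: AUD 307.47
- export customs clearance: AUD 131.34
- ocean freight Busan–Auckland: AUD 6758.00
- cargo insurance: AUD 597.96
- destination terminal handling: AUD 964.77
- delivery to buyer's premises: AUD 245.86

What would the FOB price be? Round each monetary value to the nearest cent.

Not relevant to the conversion: export clearance, inland to port — on the seller under both DAP and FOB; already in the DAP price and stays in the FOB price.
From DAP to FOB, the seller no longer bears: freight, insurance, destination terminal, delivery.
FOB price = 323120.35 − 6758.00 − 597.96 − 964.77 − 245.86 = 314553.76

FOB price: AUD 314553.76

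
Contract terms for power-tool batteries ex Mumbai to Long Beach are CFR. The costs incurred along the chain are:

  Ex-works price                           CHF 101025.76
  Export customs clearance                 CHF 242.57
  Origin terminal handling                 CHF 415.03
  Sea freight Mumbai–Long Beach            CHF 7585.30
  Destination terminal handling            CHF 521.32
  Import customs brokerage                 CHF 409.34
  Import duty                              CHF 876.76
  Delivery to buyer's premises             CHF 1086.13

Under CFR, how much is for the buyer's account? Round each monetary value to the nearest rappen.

Buyer's account: CHF 2893.55

CFR: the seller pays costs through ocean freight to the destination port, but not insurance.
Seller's account: goods 101025.76 + export clearance 242.57 + origin terminal 415.03 + freight 7585.30 = 109268.66
Buyer's account: destination terminal 521.32 + brokerage 409.34 + duty 876.76 + delivery 1086.13 = 2893.55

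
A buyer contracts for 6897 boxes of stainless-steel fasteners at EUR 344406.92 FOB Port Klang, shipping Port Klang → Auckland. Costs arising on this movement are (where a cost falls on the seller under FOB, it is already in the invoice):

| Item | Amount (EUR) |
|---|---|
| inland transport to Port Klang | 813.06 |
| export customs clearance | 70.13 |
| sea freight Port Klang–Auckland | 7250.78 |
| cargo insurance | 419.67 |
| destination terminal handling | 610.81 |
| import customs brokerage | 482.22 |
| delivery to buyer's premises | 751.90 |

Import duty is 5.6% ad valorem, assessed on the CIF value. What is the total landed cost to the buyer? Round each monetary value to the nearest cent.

Total landed cost: EUR 373638.63

FOB: the seller bears costs until goods are on board at the origin port; the buyer bears freight, insurance and all costs thereafter.
Already in the invoice (seller's account under FOB): inland to port, export clearance — exclude.
CIF value = FOB price + freight + insurance = 344406.92 + 7250.78 + 419.67 = 352077.37
Import duty = 352077.37 × 5.6% = 19716.33
Buyer bears: freight 7250.78 + insurance 419.67 + destination terminal 610.81 + brokerage 482.22 + delivery 751.90 + duty 19716.33 = 29231.71
Landed cost = invoice 344406.92 + 29231.71 = 373638.63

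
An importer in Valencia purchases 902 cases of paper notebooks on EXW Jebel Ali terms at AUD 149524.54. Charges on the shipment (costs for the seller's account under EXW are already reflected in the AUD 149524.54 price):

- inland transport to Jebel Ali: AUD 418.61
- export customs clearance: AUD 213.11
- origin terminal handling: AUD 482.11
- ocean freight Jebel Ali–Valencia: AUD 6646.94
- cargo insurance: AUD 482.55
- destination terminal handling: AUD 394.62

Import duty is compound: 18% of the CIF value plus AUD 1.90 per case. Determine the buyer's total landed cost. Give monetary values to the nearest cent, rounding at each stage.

EXW: the seller makes goods available at their premises; the buyer bears all onward costs.
CIF value = EXW price + inland to port + export clearance + origin terminal + freight + insurance = 149524.54 + 418.61 + 213.11 + 482.11 + 6646.94 + 482.55 = 157767.86
Ad valorem component: 157767.86 × 18% = 28398.21
Specific component: 902 × 1.90 = 1713.80
Import duty = 28398.21 + 1713.80 = 30112.01
Buyer bears: inland to port 418.61 + export clearance 213.11 + origin terminal 482.11 + freight 6646.94 + insurance 482.55 + destination terminal 394.62 + duty 30112.01 = 38749.95
Landed cost = invoice 149524.54 + 38749.95 = 188274.49

Total landed cost: AUD 188274.49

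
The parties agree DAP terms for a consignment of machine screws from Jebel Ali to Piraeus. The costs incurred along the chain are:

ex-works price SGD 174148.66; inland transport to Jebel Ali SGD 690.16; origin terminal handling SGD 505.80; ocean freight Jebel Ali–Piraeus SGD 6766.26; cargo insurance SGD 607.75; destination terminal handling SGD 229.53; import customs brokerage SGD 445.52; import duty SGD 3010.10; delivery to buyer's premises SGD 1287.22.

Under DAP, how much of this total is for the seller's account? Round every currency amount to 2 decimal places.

Seller's account: SGD 184235.38

DAP: the seller bears all costs to the named destination except import duty and clearance.
Seller's account: goods 174148.66 + inland to port 690.16 + origin terminal 505.80 + freight 6766.26 + insurance 607.75 + destination terminal 229.53 + delivery 1287.22 = 184235.38
Buyer's account: brokerage 445.52 + duty 3010.10 = 3455.62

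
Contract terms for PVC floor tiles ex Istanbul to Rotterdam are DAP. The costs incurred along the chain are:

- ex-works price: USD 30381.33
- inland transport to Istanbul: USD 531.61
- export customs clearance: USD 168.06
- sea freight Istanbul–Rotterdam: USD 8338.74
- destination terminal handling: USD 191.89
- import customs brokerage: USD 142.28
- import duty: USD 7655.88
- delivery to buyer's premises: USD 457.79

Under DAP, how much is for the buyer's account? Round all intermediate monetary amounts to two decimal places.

Buyer's account: USD 7798.16

DAP: the seller bears all costs to the named destination except import duty and clearance.
Seller's account: goods 30381.33 + inland to port 531.61 + export clearance 168.06 + freight 8338.74 + destination terminal 191.89 + delivery 457.79 = 40069.42
Buyer's account: brokerage 142.28 + duty 7655.88 = 7798.16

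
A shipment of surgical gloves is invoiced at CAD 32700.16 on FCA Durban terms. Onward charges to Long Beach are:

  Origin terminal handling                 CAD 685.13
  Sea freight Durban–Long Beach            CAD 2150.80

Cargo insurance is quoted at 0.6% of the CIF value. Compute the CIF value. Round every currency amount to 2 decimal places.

CIF value: CAD 35750.59

Let C be the CIF value. C = FCA price + pre-shipment costs + freight + 0.6% × C
C − 0.6% × C = 32700.16 + 685.13 + 2150.80
0.994 × C = 35536.09
C = 35536.09 / 0.994 = 35750.59
Insurance premium = 0.6% × 35750.59 = 214.50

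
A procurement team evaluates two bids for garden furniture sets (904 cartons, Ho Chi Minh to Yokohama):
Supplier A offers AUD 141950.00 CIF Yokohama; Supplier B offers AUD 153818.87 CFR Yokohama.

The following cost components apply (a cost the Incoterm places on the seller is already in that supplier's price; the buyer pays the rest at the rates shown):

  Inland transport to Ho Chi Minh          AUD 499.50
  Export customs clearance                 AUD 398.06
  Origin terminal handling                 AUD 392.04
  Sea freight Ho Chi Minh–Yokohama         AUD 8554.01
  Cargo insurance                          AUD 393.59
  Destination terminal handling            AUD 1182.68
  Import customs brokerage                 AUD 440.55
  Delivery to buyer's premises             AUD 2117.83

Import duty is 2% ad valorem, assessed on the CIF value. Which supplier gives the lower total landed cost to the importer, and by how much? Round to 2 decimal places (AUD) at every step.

Supplier A (CIF):
The CIF price already equals the CIF value: 141950.00
Import duty = 141950.00 × 2% = 2839.00
Buyer bears (A): 1182.68 + 440.55 + 2117.83 = 3741.06
Landed cost (A) = invoice 141950.00 + 3741.06 + duty 2839.00 = 148530.06
Supplier B (CFR):
CIF value = CFR price + insurance = 153818.87 + 393.59 = 154212.46
Import duty = 154212.46 × 2% = 3084.25
Buyer bears (B): 393.59 + 1182.68 + 440.55 + 2117.83 = 4134.65
Landed cost (B) = invoice 153818.87 + 4134.65 + duty 3084.25 = 161037.77
Difference = |148530.06 − 161037.77| = 12507.71

Supplier A is cheaper by AUD 12507.71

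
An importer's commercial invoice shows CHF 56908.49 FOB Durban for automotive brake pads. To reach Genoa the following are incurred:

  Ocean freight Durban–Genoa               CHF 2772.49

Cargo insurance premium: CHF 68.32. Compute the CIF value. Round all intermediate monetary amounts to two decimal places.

CIF = FOB price + freight + insurance
CIF = 56908.49 + 2772.49 + 68.32 = 59749.30

CIF value: CHF 59749.30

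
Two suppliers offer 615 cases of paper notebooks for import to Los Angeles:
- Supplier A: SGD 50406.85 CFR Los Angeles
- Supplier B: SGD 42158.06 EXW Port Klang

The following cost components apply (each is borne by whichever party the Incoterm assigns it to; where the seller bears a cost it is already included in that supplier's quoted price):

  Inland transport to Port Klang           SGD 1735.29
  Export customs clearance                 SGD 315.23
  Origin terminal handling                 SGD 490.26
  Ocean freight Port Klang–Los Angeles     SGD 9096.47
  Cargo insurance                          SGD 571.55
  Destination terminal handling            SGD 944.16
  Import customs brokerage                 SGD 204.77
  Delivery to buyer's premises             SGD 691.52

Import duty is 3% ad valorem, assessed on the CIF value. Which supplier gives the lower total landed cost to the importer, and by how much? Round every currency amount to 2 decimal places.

Supplier A is cheaper by SGD 3490.12

Supplier A (CFR):
CIF value = CFR price + insurance = 50406.85 + 571.55 = 50978.40
Import duty = 50978.40 × 3% = 1529.35
Buyer bears (A): 571.55 + 944.16 + 204.77 + 691.52 = 2412.00
Landed cost (A) = invoice 50406.85 + 2412.00 + duty 1529.35 = 54348.20
Supplier B (EXW):
CIF value = EXW price + inland to port + export clearance + origin terminal + freight + insurance = 42158.06 + 1735.29 + 315.23 + 490.26 + 9096.47 + 571.55 = 54366.86
Import duty = 54366.86 × 3% = 1631.01
Buyer bears (B): 1735.29 + 315.23 + 490.26 + 9096.47 + 571.55 + 944.16 + 204.77 + 691.52 = 14049.25
Landed cost (B) = invoice 42158.06 + 14049.25 + duty 1631.01 = 57838.32
Difference = |54348.20 − 57838.32| = 3490.12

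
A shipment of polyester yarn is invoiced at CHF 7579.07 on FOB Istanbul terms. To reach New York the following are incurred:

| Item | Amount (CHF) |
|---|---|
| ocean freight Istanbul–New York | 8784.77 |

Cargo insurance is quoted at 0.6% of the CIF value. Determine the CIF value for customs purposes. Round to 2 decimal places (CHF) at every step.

CIF value: CHF 16462.62

Let C be the CIF value. C = FOB price + freight + 0.6% × C
C − 0.6% × C = 7579.07 + 8784.77
0.994 × C = 16363.84
C = 16363.84 / 0.994 = 16462.62
Insurance premium = 0.6% × 16462.62 = 98.78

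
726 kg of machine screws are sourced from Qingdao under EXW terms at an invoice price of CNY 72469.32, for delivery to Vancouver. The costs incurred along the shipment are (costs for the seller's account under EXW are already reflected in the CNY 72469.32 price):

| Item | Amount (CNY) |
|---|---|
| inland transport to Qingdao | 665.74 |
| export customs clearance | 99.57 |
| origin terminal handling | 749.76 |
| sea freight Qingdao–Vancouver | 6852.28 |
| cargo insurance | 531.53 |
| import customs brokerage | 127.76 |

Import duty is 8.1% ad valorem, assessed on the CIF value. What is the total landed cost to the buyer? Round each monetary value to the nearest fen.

EXW: the seller makes goods available at their premises; the buyer bears all onward costs.
CIF value = EXW price + inland to port + export clearance + origin terminal + freight + insurance = 72469.32 + 665.74 + 99.57 + 749.76 + 6852.28 + 531.53 = 81368.20
Import duty = 81368.20 × 8.1% = 6590.82
Buyer bears: inland to port 665.74 + export clearance 99.57 + origin terminal 749.76 + freight 6852.28 + insurance 531.53 + brokerage 127.76 + duty 6590.82 = 15617.46
Landed cost = invoice 72469.32 + 15617.46 = 88086.78

Total landed cost: CNY 88086.78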